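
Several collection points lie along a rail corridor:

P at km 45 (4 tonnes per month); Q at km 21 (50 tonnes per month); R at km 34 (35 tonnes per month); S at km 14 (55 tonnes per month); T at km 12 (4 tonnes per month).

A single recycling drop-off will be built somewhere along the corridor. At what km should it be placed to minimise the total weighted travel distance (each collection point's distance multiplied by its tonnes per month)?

For a sum of weighted absolute distances on a line, the optimum is the weighted median (not the mean). Total weight W = 148; half-weight = 74.
Sort by position and accumulate weight:
  km 12 (T, w=4) → cum 4
  km 14 (S, w=55) → cum 59
  km 21 (Q, w=50) → cum 109  ≥ 74 → median here
  km 34 (R, w=35) → cum 144
  km 45 (P, w=4) → cum 148
Optimal location: km 21.

x = 21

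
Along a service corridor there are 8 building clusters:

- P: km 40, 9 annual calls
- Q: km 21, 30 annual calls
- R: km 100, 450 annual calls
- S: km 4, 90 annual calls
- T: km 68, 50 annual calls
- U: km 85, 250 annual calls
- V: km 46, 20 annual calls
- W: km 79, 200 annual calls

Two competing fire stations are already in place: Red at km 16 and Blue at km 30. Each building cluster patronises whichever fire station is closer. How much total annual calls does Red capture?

120

The indifferent point is the midpoint (16+30)/2 = 23; building clusters left of it (closer to Red at 16) go to Red, those right go to Blue.
  S at 4 (w=90) → Red
  Q at 21 (w=30) → Red
  P at 40 (w=9) → Blue
  V at 46 (w=20) → Blue
  T at 68 (w=50) → Blue
  W at 79 (w=200) → Blue
  U at 85 (w=250) → Blue
  R at 100 (w=450) → Blue
Red captures 120; Blue captures 979.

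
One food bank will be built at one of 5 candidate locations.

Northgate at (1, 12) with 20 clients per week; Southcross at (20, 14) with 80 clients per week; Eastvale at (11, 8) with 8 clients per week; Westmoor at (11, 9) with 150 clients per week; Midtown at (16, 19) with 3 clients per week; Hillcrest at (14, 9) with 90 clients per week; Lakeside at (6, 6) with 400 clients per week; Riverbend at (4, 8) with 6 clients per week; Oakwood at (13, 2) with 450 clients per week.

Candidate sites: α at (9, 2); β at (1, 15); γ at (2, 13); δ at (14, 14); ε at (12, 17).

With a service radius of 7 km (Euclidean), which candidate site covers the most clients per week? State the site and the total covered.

Coverage radius r = 7 km; a point is covered iff (Δx)²+(Δy)² ≤ 7² = 49.
  α (9, 2): covers {Eastvale, Lakeside, Oakwood} → 858
  β (1, 15): covers {Northgate} → 20
  γ (2, 13): covers {Northgate, Riverbend} → 26
  δ (14, 14): covers {Southcross, Eastvale, Westmoor, Midtown, Hillcrest} → 331
  ε (12, 17): covers {Midtown} → 3
Maximum coverage at α: 858 clients per week.

α, covering 858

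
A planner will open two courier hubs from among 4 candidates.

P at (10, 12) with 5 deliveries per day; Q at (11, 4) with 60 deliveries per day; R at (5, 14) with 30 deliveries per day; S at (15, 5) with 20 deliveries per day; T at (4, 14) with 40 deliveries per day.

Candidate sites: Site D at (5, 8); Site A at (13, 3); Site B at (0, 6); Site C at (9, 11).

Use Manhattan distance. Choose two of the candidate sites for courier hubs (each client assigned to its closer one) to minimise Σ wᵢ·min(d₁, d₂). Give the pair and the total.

Evaluate every pair (each demand assigned to the nearer of the two):
  {Site D, Site A}: total = 765
  {Site A, Site C}: total = 800
  {Site A, Site B}: total = 1190
  {Site D, Site C}: total = 1250
  {Site B, Site C}: total = 1320
  {Site D, Site B}: total = 1365
Best pair: {Site D, Site A} with total 765.

{Site D, Site A}, total 765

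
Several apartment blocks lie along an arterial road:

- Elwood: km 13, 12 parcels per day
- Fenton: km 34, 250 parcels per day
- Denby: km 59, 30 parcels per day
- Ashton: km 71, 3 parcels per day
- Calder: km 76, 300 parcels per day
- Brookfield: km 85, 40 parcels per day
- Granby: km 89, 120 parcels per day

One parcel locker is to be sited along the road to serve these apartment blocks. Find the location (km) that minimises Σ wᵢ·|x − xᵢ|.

x = 76

For a sum of weighted absolute distances on a line, the optimum is the weighted median (not the mean). Total weight W = 755; half-weight = 377.5.
Sort by position and accumulate weight:
  km 13 (Elwood, w=12) → cum 12
  km 34 (Fenton, w=250) → cum 262
  km 59 (Denby, w=30) → cum 292
  km 71 (Ashton, w=3) → cum 295
  km 76 (Calder, w=300) → cum 595  ≥ 377.5 → median here
  km 85 (Brookfield, w=40) → cum 635
  km 89 (Granby, w=120) → cum 755
Optimal location: km 76.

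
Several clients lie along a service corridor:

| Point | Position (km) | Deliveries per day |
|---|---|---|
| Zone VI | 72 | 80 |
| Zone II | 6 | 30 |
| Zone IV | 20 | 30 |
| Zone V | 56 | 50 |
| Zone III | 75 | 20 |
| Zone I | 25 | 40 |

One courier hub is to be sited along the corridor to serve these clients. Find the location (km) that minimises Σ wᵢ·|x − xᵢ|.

For a sum of weighted absolute distances on a line, the optimum is the weighted median (not the mean). Total weight W = 250; half-weight = 125.
Sort by position and accumulate weight:
  km 6 (Zone II, w=30) → cum 30
  km 20 (Zone IV, w=30) → cum 60
  km 25 (Zone I, w=40) → cum 100
  km 56 (Zone V, w=50) → cum 150  ≥ 125 → median here
  km 72 (Zone VI, w=80) → cum 230
  km 75 (Zone III, w=20) → cum 250
Optimal location: km 56.

x = 56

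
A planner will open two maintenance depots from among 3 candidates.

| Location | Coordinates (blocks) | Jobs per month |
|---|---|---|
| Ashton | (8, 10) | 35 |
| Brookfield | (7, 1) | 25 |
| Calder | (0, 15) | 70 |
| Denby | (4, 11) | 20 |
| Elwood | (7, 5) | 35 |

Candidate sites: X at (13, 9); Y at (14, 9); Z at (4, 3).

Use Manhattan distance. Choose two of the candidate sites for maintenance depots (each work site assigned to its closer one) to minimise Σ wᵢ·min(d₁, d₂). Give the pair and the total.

{X, Z}, total 1790

Evaluate every pair (each demand assigned to the nearer of the two):
  {X, Z}: total = 1790
  {Y, Z}: total = 1825
  {X, Y}: total = 2460
Best pair: {X, Z} with total 1790.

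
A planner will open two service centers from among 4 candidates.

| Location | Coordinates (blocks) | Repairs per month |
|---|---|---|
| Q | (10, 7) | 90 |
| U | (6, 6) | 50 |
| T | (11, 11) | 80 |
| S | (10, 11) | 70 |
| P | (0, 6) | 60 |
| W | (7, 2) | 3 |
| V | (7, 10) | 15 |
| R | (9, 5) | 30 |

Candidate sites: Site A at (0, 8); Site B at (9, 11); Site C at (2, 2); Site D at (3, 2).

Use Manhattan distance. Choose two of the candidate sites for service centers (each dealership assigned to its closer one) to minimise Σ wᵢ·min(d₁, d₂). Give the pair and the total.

{Site A, Site B}, total 1458

Evaluate every pair (each demand assigned to the nearer of the two):
  {Site A, Site B}: total = 1458
  {Site B, Site C}: total = 1680
  {Site B, Site D}: total = 1687
  {Site A, Site D}: total = 3907
  {Site A, Site C}: total = 3990
  {Site C, Site D}: total = 4732
Best pair: {Site A, Site B} with total 1458.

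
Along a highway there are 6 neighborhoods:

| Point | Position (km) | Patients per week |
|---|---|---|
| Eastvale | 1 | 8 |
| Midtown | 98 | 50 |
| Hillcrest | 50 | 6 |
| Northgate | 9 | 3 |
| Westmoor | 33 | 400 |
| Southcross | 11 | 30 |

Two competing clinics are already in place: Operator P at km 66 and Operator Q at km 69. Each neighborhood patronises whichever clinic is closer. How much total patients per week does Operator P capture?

The indifferent point is the midpoint (66+69)/2 = 67.5; neighborhoods left of it (closer to Operator P at 66) go to Operator P, those right go to Operator Q.
  Eastvale at 1 (w=8) → Operator P
  Northgate at 9 (w=3) → Operator P
  Southcross at 11 (w=30) → Operator P
  Westmoor at 33 (w=400) → Operator P
  Hillcrest at 50 (w=6) → Operator P
  Midtown at 98 (w=50) → Operator Q
Operator P captures 447; Operator Q captures 50.

447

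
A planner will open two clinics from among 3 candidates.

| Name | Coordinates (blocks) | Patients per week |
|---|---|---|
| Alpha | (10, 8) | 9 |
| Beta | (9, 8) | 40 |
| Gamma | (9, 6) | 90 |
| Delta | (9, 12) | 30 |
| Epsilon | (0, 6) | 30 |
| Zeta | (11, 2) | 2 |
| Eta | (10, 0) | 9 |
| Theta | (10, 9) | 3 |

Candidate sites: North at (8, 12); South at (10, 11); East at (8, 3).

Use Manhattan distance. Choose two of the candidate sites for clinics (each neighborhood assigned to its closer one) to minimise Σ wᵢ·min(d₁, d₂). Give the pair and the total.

Evaluate every pair (each demand assigned to the nearer of the two):
  {South, East}: total = 996
  {North, East}: total = 1042
  {North, South}: total = 1302
Best pair: {South, East} with total 996.

{South, East}, total 996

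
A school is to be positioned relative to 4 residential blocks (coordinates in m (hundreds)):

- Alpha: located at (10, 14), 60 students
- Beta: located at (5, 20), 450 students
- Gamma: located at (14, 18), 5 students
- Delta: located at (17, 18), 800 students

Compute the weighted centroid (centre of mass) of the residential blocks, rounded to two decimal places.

The minimiser of Σwᵢ‖p−pᵢ‖² is the weighted centroid p* = (Σwᵢpᵢ)/(Σwᵢ).
Σwᵢ = 1315.
Σwᵢxᵢ = 60·10 + 450·5 + 5·14 + 800·17 = 16520.
Σwᵢyᵢ = 60·14 + 450·20 + 5·18 + 800·18 = 24330.
x* = 16520/1315 = 12.56, y* = 24330/1315 = 18.50.

(12.56, 18.50)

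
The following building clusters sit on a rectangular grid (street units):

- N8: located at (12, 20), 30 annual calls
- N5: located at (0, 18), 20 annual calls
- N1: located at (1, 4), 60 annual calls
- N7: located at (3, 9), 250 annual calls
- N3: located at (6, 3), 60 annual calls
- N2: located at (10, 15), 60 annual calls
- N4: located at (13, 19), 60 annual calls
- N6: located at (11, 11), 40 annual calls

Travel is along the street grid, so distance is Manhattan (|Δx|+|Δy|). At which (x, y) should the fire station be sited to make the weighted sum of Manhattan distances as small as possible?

(3, 9)

Manhattan distance separates: Σwᵢ(|x−xᵢ|+|y−yᵢ|) = Σwᵢ|x−xᵢ| + Σwᵢ|y−yᵢ|, so x and y are optimised independently as 1-D weighted medians.
Total weight W = 580; half = 290.
x-coordinate, sorted with cumulative weight:
  x=0 (N5, w=20) cum 20
  x=1 (N1, w=60) cum 80
  x=3 (N7, w=250) cum 330  ← median
  x=6 (N3, w=60) cum 390
  x=10 (N2, w=60) cum 450
  x=11 (N6, w=40) cum 490
  x=12 (N8, w=30) cum 520
  x=13 (N4, w=60) cum 580
⇒ x* = 3
y-coordinate, sorted with cumulative weight:
  y=3 (N3, w=60) cum 60
  y=4 (N1, w=60) cum 120
  y=9 (N7, w=250) cum 370  ← median
  y=11 (N6, w=40) cum 410
  y=15 (N2, w=60) cum 470
  y=18 (N5, w=20) cum 490
  y=19 (N4, w=60) cum 550
  y=20 (N8, w=30) cum 580
⇒ y* = 9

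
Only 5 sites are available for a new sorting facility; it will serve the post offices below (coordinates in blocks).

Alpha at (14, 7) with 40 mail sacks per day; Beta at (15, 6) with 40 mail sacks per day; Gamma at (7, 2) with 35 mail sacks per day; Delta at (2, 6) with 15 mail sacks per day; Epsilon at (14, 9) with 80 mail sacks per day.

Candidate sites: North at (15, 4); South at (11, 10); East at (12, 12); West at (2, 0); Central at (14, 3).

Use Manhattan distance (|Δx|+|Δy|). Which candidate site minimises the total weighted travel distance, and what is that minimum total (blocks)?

North, total 1295 blocks

Total weighted distance at each candidate:
  North (15, 4): total = 1295
  South (11, 10): total = 1495
  East (12, 12): total = 1805
  West (2, 0): total = 3535
  Central (14, 3): total = 1305
Minimum is at North with total 1295 blocks.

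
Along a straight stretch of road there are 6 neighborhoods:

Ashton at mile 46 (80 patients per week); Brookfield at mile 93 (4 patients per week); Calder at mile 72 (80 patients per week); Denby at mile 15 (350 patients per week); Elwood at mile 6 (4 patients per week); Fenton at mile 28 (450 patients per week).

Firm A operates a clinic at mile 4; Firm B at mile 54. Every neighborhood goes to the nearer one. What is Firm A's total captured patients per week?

The indifferent point is the midpoint (4+54)/2 = 29; neighborhoods left of it (closer to Firm A at 4) go to Firm A, those right go to Firm B.
  Elwood at 6 (w=4) → Firm A
  Denby at 15 (w=350) → Firm A
  Fenton at 28 (w=450) → Firm A
  Ashton at 46 (w=80) → Firm B
  Calder at 72 (w=80) → Firm B
  Brookfield at 93 (w=4) → Firm B
Firm A captures 804; Firm B captures 164.

804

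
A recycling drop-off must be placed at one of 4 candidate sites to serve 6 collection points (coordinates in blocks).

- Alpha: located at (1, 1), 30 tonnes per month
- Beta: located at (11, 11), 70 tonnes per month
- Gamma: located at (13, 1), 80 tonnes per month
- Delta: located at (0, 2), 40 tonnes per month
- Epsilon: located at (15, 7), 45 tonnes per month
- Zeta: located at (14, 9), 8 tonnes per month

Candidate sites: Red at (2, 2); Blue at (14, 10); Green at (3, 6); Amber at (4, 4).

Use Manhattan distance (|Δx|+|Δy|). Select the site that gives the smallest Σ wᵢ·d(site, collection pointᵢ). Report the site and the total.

Blue, total 2808 blocks

Total weighted distance at each candidate:
  Red (2, 2): total = 3322
  Blue (14, 10): total = 2808
  Green (3, 6): total = 3297
  Amber (4, 4): total = 3110
Minimum is at Blue with total 2808 blocks.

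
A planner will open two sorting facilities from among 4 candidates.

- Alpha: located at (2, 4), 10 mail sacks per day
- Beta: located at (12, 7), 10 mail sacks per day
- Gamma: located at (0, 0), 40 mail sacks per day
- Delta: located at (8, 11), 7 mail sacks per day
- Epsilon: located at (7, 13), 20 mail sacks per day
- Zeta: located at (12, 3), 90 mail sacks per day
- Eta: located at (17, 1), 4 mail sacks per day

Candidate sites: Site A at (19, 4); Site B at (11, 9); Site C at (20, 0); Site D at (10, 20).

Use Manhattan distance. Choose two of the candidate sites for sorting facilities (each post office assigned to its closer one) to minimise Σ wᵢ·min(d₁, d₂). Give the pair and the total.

Evaluate every pair (each demand assigned to the nearer of the two):
  {Site B, Site C}: total = 1811
  {Site A, Site B}: total = 1815
  {Site B, Site D}: total = 1851
  {Site A, Site D}: total = 2207
  {Site A, Site C}: total = 2352
  {Site C, Site D}: total = 2453
Best pair: {Site B, Site C} with total 1811.

{Site B, Site C}, total 1811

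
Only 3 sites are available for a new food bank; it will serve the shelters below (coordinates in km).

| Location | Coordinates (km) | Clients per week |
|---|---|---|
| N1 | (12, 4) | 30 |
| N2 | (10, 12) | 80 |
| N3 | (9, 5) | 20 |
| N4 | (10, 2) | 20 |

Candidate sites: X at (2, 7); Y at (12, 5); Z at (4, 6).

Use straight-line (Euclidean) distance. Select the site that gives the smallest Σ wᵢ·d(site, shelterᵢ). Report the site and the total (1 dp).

Total weighted distance at each candidate:
  X (2, 7): total = 1402.2
  Y (12, 5): total = 744.5
  Z (4, 6): total = 1172.4
Minimum is at Y with total 744.5 km.

Y, total 744.5 km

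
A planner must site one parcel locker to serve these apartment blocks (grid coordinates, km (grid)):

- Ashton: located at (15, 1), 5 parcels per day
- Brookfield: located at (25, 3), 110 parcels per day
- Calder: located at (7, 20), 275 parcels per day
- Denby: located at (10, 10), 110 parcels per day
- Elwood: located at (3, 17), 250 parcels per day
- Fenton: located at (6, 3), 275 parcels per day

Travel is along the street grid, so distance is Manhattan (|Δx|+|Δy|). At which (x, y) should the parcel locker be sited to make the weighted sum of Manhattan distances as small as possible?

Manhattan distance separates: Σwᵢ(|x−xᵢ|+|y−yᵢ|) = Σwᵢ|x−xᵢ| + Σwᵢ|y−yᵢ|, so x and y are optimised independently as 1-D weighted medians.
Total weight W = 1025; half = 512.5.
x-coordinate, sorted with cumulative weight:
  x=3 (Elwood, w=250) cum 250
  x=6 (Fenton, w=275) cum 525  ← median
  x=7 (Calder, w=275) cum 800
  x=10 (Denby, w=110) cum 910
  x=15 (Ashton, w=5) cum 915
  x=25 (Brookfield, w=110) cum 1025
⇒ x* = 6
y-coordinate, sorted with cumulative weight:
  y=1 (Ashton, w=5) cum 5
  y=3 (Brookfield, w=110) cum 115
  y=3 (Fenton, w=275) cum 390
  y=10 (Denby, w=110) cum 500
  y=17 (Elwood, w=250) cum 750  ← median
  y=20 (Calder, w=275) cum 1025
⇒ y* = 17

(6, 17)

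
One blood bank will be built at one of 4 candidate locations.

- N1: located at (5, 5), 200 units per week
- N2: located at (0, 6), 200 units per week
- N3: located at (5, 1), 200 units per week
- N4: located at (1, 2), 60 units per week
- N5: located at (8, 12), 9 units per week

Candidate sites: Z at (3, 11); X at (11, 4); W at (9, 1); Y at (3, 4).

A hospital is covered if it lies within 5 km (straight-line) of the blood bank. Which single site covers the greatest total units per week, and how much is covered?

Coverage radius r = 5 km; a point is covered iff (Δx)²+(Δy)² ≤ 5² = 25.
  Z (3, 11): covers {none} → 0
  X (11, 4): covers {none} → 0
  W (9, 1): covers {N3} → 200
  Y (3, 4): covers {N1, N2, N3, N4} → 660
Maximum coverage at Y: 660 units per week.

Y, covering 660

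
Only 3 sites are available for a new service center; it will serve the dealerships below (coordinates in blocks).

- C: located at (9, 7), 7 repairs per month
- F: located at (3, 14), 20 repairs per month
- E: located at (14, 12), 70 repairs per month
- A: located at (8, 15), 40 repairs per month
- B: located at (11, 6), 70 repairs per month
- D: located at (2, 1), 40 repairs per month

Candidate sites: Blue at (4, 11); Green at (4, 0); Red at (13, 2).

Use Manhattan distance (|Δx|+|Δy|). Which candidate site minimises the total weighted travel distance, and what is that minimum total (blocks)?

Total weighted distance at each candidate:
  Blue (4, 11): total = 2553
  Green (4, 0): total = 3714
  Red (13, 2): total = 2893
Minimum is at Blue with total 2553 blocks.

Blue, total 2553 blocks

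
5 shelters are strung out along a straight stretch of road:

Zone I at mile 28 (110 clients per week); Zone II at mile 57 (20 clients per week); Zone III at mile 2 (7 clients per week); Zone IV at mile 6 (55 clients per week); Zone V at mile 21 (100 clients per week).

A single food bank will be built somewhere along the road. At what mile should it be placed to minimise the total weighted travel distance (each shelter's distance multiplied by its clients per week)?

x = 21

For a sum of weighted absolute distances on a line, the optimum is the weighted median (not the mean). Total weight W = 292; half-weight = 146.
Sort by position and accumulate weight:
  mile 2 (Zone III, w=7) → cum 7
  mile 6 (Zone IV, w=55) → cum 62
  mile 21 (Zone V, w=100) → cum 162  ≥ 146 → median here
  mile 28 (Zone I, w=110) → cum 272
  mile 57 (Zone II, w=20) → cum 292
Optimal location: mile 21.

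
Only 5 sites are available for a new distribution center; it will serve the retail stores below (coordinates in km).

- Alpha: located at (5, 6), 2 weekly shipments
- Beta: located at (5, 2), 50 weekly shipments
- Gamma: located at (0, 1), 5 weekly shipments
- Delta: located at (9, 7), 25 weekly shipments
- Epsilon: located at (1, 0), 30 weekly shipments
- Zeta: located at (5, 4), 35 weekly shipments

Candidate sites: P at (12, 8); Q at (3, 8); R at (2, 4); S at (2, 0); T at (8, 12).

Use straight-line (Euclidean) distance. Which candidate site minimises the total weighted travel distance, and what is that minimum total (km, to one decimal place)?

R, total 624.6 km

Total weighted distance at each candidate:
  P (12, 8): total = 1314.3
  Q (3, 8): total = 915.9
  R (2, 4): total = 624.6
  S (2, 0): total = 657.4
  T (8, 12): total = 1446.7
Minimum is at R with total 624.6 km.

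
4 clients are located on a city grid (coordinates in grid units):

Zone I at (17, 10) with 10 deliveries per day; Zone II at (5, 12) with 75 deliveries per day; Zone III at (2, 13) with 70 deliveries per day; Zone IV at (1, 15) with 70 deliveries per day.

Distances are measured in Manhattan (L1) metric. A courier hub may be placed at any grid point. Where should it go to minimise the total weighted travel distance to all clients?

Manhattan distance separates: Σwᵢ(|x−xᵢ|+|y−yᵢ|) = Σwᵢ|x−xᵢ| + Σwᵢ|y−yᵢ|, so x and y are optimised independently as 1-D weighted medians.
Total weight W = 225; half = 112.5.
x-coordinate, sorted with cumulative weight:
  x=1 (Zone IV, w=70) cum 70
  x=2 (Zone III, w=70) cum 140  ← median
  x=5 (Zone II, w=75) cum 215
  x=17 (Zone I, w=10) cum 225
⇒ x* = 2
y-coordinate, sorted with cumulative weight:
  y=10 (Zone I, w=10) cum 10
  y=12 (Zone II, w=75) cum 85
  y=13 (Zone III, w=70) cum 155  ← median
  y=15 (Zone IV, w=70) cum 225
⇒ y* = 13

(2, 13)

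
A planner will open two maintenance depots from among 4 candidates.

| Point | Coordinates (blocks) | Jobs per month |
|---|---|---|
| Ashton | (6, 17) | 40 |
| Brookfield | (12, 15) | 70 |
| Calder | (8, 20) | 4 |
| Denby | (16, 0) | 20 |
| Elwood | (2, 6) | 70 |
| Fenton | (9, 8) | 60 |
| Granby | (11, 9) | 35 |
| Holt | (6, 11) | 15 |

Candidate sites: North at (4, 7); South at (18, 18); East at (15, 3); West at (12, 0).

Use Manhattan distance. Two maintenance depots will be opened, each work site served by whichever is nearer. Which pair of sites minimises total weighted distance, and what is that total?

Evaluate every pair (each demand assigned to the nearer of the two):
  {North, South}: total = 2513
  {North, East}: total = 2653
  {North, West}: total = 2653
  {South, East}: total = 3663
  {South, West}: total = 3663
  {East, West}: total = 4531
Best pair: {North, South} with total 2513.

{North, South}, total 2513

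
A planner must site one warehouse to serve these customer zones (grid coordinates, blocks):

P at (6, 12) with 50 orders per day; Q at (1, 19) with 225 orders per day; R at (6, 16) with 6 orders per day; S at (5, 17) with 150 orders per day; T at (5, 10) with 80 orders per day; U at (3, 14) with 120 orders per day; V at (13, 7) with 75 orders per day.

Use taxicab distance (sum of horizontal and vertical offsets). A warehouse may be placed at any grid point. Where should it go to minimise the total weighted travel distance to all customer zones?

(5, 17)

Manhattan distance separates: Σwᵢ(|x−xᵢ|+|y−yᵢ|) = Σwᵢ|x−xᵢ| + Σwᵢ|y−yᵢ|, so x and y are optimised independently as 1-D weighted medians.
Total weight W = 706; half = 353.
x-coordinate, sorted with cumulative weight:
  x=1 (Q, w=225) cum 225
  x=3 (U, w=120) cum 345
  x=5 (S, w=150) cum 495  ← median
  x=5 (T, w=80) cum 575
  x=6 (P, w=50) cum 625
  x=6 (R, w=6) cum 631
  x=13 (V, w=75) cum 706
⇒ x* = 5
y-coordinate, sorted with cumulative weight:
  y=7 (V, w=75) cum 75
  y=10 (T, w=80) cum 155
  y=12 (P, w=50) cum 205
  y=14 (U, w=120) cum 325
  y=16 (R, w=6) cum 331
  y=17 (S, w=150) cum 481  ← median
  y=19 (Q, w=225) cum 706
⇒ y* = 17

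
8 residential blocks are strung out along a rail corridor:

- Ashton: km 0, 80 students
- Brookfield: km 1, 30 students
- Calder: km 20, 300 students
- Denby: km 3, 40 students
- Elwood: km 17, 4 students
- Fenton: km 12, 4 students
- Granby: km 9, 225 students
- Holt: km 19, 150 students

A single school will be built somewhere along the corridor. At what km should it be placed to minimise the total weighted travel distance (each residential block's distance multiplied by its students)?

For a sum of weighted absolute distances on a line, the optimum is the weighted median (not the mean). Total weight W = 833; half-weight = 416.5.
Sort by position and accumulate weight:
  km 0 (Ashton, w=80) → cum 80
  km 1 (Brookfield, w=30) → cum 110
  km 3 (Denby, w=40) → cum 150
  km 9 (Granby, w=225) → cum 375
  km 12 (Fenton, w=4) → cum 379
  km 17 (Elwood, w=4) → cum 383
  km 19 (Holt, w=150) → cum 533  ≥ 416.5 → median here
  km 20 (Calder, w=300) → cum 833
Optimal location: km 19.

x = 19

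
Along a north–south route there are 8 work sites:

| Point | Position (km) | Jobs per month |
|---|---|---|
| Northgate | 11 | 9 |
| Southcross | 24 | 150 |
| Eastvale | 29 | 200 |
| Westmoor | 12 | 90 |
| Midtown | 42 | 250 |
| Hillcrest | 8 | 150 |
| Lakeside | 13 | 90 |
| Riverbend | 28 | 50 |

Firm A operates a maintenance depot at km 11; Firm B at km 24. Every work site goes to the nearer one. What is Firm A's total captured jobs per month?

The indifferent point is the midpoint (11+24)/2 = 17.5; work sites left of it (closer to Firm A at 11) go to Firm A, those right go to Firm B.
  Hillcrest at 8 (w=150) → Firm A
  Northgate at 11 (w=9) → Firm A
  Westmoor at 12 (w=90) → Firm A
  Lakeside at 13 (w=90) → Firm A
  Southcross at 24 (w=150) → Firm B
  Riverbend at 28 (w=50) → Firm B
  Eastvale at 29 (w=200) → Firm B
  Midtown at 42 (w=250) → Firm B
Firm A captures 339; Firm B captures 650.

339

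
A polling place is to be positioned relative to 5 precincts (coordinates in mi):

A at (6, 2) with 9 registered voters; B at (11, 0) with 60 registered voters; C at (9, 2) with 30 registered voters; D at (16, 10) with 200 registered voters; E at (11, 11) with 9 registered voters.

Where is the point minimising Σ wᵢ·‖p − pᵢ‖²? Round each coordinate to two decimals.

(13.91, 7.07)

The minimiser of Σwᵢ‖p−pᵢ‖² is the weighted centroid p* = (Σwᵢpᵢ)/(Σwᵢ).
Σwᵢ = 308.
Σwᵢxᵢ = 9·6 + 60·11 + 30·9 + 200·16 + 9·11 = 4283.
Σwᵢyᵢ = 9·2 + 60·0 + 30·2 + 200·10 + 9·11 = 2177.
x* = 4283/308 = 13.91, y* = 2177/308 = 7.07.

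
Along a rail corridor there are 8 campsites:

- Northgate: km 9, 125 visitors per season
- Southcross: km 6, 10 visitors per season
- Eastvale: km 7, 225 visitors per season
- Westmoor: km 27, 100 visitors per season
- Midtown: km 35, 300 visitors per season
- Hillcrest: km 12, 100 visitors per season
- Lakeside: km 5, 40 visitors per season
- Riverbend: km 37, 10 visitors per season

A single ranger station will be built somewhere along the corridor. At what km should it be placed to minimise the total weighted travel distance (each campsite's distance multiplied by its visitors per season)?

x = 12

For a sum of weighted absolute distances on a line, the optimum is the weighted median (not the mean). Total weight W = 910; half-weight = 455.
Sort by position and accumulate weight:
  km 5 (Lakeside, w=40) → cum 40
  km 6 (Southcross, w=10) → cum 50
  km 7 (Eastvale, w=225) → cum 275
  km 9 (Northgate, w=125) → cum 400
  km 12 (Hillcrest, w=100) → cum 500  ≥ 455 → median here
  km 27 (Westmoor, w=100) → cum 600
  km 35 (Midtown, w=300) → cum 900
  km 37 (Riverbend, w=10) → cum 910
Optimal location: km 12.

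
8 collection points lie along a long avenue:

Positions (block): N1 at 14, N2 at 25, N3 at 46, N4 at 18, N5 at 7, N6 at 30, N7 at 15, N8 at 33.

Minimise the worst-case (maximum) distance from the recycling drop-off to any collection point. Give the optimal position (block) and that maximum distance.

The 1-center on a line is the midpoint of the two extreme points: leftmost at 7, rightmost at 46.
Optimal location = (7 + 46)/2 = 26.5; maximum distance = (46 − 7)/2 = 19.5.

location 26.5, max distance 19.5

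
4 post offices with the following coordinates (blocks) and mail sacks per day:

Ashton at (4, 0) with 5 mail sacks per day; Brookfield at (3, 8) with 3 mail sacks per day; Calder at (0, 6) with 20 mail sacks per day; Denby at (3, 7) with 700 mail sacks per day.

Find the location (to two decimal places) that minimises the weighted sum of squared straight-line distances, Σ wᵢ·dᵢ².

(2.92, 6.93)

The minimiser of Σwᵢ‖p−pᵢ‖² is the weighted centroid p* = (Σwᵢpᵢ)/(Σwᵢ).
Σwᵢ = 728.
Σwᵢxᵢ = 5·4 + 3·3 + 20·0 + 700·3 = 2129.
Σwᵢyᵢ = 5·0 + 3·8 + 20·6 + 700·7 = 5044.
x* = 2129/728 = 2.92, y* = 5044/728 = 6.93.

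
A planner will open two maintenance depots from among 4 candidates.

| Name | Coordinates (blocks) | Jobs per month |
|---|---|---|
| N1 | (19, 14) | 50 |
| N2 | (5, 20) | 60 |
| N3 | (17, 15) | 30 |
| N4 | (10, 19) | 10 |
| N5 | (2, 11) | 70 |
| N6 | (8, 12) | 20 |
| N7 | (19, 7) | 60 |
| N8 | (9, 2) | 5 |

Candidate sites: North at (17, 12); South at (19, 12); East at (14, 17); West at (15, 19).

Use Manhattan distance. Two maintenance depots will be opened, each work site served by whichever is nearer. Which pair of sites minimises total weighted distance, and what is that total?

Evaluate every pair (each demand assigned to the nearer of the two):
  {North, West}: total = 2810
  {South, West}: total = 2840
  {North, East}: total = 2880
  {South, East}: total = 2910
  {North, South}: total = 3220
  {East, West}: total = 3740
Best pair: {North, West} with total 2810.

{North, West}, total 2810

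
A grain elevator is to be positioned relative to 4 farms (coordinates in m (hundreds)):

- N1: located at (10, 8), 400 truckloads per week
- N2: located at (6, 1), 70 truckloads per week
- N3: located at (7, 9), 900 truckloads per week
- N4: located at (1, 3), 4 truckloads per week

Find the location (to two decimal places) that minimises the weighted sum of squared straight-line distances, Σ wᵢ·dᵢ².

The minimiser of Σwᵢ‖p−pᵢ‖² is the weighted centroid p* = (Σwᵢpᵢ)/(Σwᵢ).
Σwᵢ = 1374.
Σwᵢxᵢ = 400·10 + 70·6 + 900·7 + 4·1 = 10724.
Σwᵢyᵢ = 400·8 + 70·1 + 900·9 + 4·3 = 11382.
x* = 10724/1374 = 7.80, y* = 11382/1374 = 8.28.

(7.80, 8.28)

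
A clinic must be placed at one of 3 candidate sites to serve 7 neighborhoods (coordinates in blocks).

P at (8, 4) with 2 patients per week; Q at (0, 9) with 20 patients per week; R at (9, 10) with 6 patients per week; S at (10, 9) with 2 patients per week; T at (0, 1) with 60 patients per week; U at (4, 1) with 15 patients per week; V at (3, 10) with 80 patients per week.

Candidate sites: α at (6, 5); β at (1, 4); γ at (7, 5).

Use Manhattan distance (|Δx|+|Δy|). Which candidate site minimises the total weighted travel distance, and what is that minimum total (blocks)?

β, total 1216 blocks

Total weighted distance at each candidate:
  α (6, 5): total = 1600
  β (1, 4): total = 1216
  γ (7, 5): total = 1765
Minimum is at β with total 1216 blocks.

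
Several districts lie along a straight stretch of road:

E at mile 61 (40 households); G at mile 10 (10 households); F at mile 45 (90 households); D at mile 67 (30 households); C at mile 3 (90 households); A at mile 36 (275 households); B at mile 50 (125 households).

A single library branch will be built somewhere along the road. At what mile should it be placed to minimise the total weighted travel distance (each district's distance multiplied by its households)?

x = 36

For a sum of weighted absolute distances on a line, the optimum is the weighted median (not the mean). Total weight W = 660; half-weight = 330.
Sort by position and accumulate weight:
  mile 3 (C, w=90) → cum 90
  mile 10 (G, w=10) → cum 100
  mile 36 (A, w=275) → cum 375  ≥ 330 → median here
  mile 45 (F, w=90) → cum 465
  mile 50 (B, w=125) → cum 590
  mile 61 (E, w=40) → cum 630
  mile 67 (D, w=30) → cum 660
Optimal location: mile 36.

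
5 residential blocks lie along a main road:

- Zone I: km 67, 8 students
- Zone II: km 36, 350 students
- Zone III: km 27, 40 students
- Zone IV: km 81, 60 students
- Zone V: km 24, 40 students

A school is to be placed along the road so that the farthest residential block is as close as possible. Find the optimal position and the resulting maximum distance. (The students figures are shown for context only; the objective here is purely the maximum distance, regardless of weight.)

The 1-center on a line is the midpoint of the two extreme points: leftmost at 24, rightmost at 81.
Optimal location = (24 + 81)/2 = 52.5; maximum distance = (81 − 24)/2 = 28.5.

location 52.5, max distance 28.5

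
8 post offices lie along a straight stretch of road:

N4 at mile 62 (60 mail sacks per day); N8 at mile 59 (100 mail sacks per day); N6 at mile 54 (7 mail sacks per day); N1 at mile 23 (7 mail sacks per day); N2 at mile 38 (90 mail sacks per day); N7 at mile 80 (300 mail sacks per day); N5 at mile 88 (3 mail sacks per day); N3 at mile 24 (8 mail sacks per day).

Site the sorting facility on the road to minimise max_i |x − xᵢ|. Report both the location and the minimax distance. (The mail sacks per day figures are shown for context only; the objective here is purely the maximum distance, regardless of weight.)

location 55.5, max distance 32.5

The 1-center on a line is the midpoint of the two extreme points: leftmost at 23, rightmost at 88.
Optimal location = (23 + 88)/2 = 55.5; maximum distance = (88 − 23)/2 = 32.5.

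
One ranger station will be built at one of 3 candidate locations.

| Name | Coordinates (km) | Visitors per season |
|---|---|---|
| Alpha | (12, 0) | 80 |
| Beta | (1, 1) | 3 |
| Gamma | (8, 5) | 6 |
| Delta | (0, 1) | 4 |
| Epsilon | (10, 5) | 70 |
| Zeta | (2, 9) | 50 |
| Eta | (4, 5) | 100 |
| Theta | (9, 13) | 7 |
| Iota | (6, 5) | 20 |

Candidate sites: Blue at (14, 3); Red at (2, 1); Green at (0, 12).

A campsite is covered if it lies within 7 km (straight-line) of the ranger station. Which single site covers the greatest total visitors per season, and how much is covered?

Blue, covering 156

Coverage radius r = 7 km; a point is covered iff (Δx)²+(Δy)² ≤ 7² = 49.
  Blue (14, 3): covers {Alpha, Gamma, Epsilon} → 156
  Red (2, 1): covers {Beta, Delta, Eta, Iota} → 127
  Green (0, 12): covers {Zeta} → 50
Maximum coverage at Blue: 156 visitors per season.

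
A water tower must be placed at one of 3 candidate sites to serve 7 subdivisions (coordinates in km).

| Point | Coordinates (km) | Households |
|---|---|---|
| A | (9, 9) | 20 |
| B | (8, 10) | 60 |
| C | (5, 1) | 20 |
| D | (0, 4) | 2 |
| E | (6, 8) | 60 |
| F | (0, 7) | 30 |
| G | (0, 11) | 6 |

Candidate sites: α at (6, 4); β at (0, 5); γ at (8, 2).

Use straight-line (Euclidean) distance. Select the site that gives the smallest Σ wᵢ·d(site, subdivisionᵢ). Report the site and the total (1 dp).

Total weighted distance at each candidate:
  α (6, 4): total = 1067.9
  β (0, 5): total = 1391.6
  γ (8, 2): total = 1435.9
Minimum is at α with total 1067.9 km.

α, total 1067.9 km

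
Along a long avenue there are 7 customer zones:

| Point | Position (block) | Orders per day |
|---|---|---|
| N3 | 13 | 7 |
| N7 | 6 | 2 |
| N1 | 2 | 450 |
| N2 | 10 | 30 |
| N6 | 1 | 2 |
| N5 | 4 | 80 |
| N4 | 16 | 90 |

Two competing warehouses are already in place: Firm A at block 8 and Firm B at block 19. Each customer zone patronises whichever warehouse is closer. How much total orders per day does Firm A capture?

571

The indifferent point is the midpoint (8+19)/2 = 13.5; customer zones left of it (closer to Firm A at 8) go to Firm A, those right go to Firm B.
  N6 at 1 (w=2) → Firm A
  N1 at 2 (w=450) → Firm A
  N5 at 4 (w=80) → Firm A
  N7 at 6 (w=2) → Firm A
  N2 at 10 (w=30) → Firm A
  N3 at 13 (w=7) → Firm A
  N4 at 16 (w=90) → Firm B
Firm A captures 571; Firm B captures 90.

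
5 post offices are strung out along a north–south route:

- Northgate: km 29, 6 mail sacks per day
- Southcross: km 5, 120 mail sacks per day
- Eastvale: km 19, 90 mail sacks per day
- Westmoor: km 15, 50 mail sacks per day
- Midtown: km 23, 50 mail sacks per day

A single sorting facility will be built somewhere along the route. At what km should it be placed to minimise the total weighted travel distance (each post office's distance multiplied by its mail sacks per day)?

For a sum of weighted absolute distances on a line, the optimum is the weighted median (not the mean). Total weight W = 316; half-weight = 158.
Sort by position and accumulate weight:
  km 5 (Southcross, w=120) → cum 120
  km 15 (Westmoor, w=50) → cum 170  ≥ 158 → median here
  km 19 (Eastvale, w=90) → cum 260
  km 23 (Midtown, w=50) → cum 310
  km 29 (Northgate, w=6) → cum 316
Optimal location: km 15.

x = 15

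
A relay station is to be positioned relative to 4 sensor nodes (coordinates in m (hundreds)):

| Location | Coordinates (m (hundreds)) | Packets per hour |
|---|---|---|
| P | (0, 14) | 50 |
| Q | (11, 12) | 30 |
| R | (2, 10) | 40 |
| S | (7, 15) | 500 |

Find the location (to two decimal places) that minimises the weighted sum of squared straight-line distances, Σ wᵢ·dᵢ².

The minimiser of Σwᵢ‖p−pᵢ‖² is the weighted centroid p* = (Σwᵢpᵢ)/(Σwᵢ).
Σwᵢ = 620.
Σwᵢxᵢ = 50·0 + 30·11 + 40·2 + 500·7 = 3910.
Σwᵢyᵢ = 50·14 + 30·12 + 40·10 + 500·15 = 8960.
x* = 3910/620 = 6.31, y* = 8960/620 = 14.45.

(6.31, 14.45)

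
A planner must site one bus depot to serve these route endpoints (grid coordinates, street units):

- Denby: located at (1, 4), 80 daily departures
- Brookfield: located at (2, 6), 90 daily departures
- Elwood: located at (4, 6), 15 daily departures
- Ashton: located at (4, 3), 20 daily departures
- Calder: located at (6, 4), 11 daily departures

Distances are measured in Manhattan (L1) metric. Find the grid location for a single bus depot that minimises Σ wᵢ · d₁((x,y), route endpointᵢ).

(2, 4)

Manhattan distance separates: Σwᵢ(|x−xᵢ|+|y−yᵢ|) = Σwᵢ|x−xᵢ| + Σwᵢ|y−yᵢ|, so x and y are optimised independently as 1-D weighted medians.
Total weight W = 216; half = 108.
x-coordinate, sorted with cumulative weight:
  x=1 (Denby, w=80) cum 80
  x=2 (Brookfield, w=90) cum 170  ← median
  x=4 (Elwood, w=15) cum 185
  x=4 (Ashton, w=20) cum 205
  x=6 (Calder, w=11) cum 216
⇒ x* = 2
y-coordinate, sorted with cumulative weight:
  y=3 (Ashton, w=20) cum 20
  y=4 (Denby, w=80) cum 100
  y=4 (Calder, w=11) cum 111  ← median
  y=6 (Brookfield, w=90) cum 201
  y=6 (Elwood, w=15) cum 216
⇒ y* = 4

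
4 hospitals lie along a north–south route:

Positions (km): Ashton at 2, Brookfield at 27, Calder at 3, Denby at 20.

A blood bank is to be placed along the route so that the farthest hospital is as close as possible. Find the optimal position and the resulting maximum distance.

The 1-center on a line is the midpoint of the two extreme points: leftmost at 2, rightmost at 27.
Optimal location = (2 + 27)/2 = 14.5; maximum distance = (27 − 2)/2 = 12.5.

location 14.5, max distance 12.5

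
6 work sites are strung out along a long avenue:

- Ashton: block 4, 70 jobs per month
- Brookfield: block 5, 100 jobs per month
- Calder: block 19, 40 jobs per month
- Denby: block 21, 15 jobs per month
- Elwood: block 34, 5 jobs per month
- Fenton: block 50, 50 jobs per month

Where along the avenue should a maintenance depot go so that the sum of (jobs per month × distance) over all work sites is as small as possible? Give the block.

x = 5

For a sum of weighted absolute distances on a line, the optimum is the weighted median (not the mean). Total weight W = 280; half-weight = 140.
Sort by position and accumulate weight:
  block 4 (Ashton, w=70) → cum 70
  block 5 (Brookfield, w=100) → cum 170  ≥ 140 → median here
  block 19 (Calder, w=40) → cum 210
  block 21 (Denby, w=15) → cum 225
  block 34 (Elwood, w=5) → cum 230
  block 50 (Fenton, w=50) → cum 280
Optimal location: block 5.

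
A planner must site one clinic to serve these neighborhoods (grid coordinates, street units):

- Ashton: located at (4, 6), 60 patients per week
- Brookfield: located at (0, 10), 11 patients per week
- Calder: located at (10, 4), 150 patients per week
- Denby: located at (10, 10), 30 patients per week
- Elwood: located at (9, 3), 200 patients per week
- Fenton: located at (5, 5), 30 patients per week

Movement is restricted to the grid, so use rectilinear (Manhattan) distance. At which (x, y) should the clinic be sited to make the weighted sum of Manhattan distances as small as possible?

Manhattan distance separates: Σwᵢ(|x−xᵢ|+|y−yᵢ|) = Σwᵢ|x−xᵢ| + Σwᵢ|y−yᵢ|, so x and y are optimised independently as 1-D weighted medians.
Total weight W = 481; half = 240.5.
x-coordinate, sorted with cumulative weight:
  x=0 (Brookfield, w=11) cum 11
  x=4 (Ashton, w=60) cum 71
  x=5 (Fenton, w=30) cum 101
  x=9 (Elwood, w=200) cum 301  ← median
  x=10 (Calder, w=150) cum 451
  x=10 (Denby, w=30) cum 481
⇒ x* = 9
y-coordinate, sorted with cumulative weight:
  y=3 (Elwood, w=200) cum 200
  y=4 (Calder, w=150) cum 350  ← median
  y=5 (Fenton, w=30) cum 380
  y=6 (Ashton, w=60) cum 440
  y=10 (Brookfield, w=11) cum 451
  y=10 (Denby, w=30) cum 481
⇒ y* = 4

(9, 4)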